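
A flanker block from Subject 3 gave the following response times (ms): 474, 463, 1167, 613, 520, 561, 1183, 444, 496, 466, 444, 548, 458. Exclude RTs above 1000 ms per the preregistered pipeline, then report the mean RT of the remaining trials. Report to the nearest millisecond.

Excluded: 1167, 1183
Retained (n=11): Σ = 5487
Mean = 5487/11 = 498.8182

499 ms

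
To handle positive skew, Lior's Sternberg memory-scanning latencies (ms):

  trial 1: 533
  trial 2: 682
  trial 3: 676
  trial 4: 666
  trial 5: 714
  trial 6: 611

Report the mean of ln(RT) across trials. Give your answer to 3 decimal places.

ln(RT): 6.2785, 6.5250, 6.5162, 6.5013, 6.5709, 6.4151
Σ ln(RT) = 38.8070
Mean = 38.8070/6 = 6.46784

6.468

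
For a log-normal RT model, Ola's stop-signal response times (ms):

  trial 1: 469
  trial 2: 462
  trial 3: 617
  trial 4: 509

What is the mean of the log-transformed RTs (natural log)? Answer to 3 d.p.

6.236

ln(RT): 6.1506, 6.1356, 6.4249, 6.2324
Σ ln(RT) = 24.9435
Mean = 24.9435/4 = 6.23587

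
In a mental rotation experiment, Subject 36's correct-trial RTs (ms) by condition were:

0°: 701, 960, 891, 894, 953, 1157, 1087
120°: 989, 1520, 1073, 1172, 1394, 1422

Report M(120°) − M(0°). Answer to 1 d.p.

M(0°) = 6643/7 = 949.000
M(120°) = 7570/6 = 1261.667
Difference = 1261.667 − 949.000 = 312.667 ms

312.7 ms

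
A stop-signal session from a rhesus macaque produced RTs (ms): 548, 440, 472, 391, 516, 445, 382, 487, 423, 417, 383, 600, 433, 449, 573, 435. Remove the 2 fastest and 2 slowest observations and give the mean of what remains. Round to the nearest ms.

Sorted: 382, 383, 391, 417, 423, 433, 435, 440, 445, 449, 472, 487, 516, 548, 573, 600
Drop lowest 2 (382, 383) and highest 2 (573, 600)
Remaining (n=12): Σ = 5456, mean = 5456/12 = 454.667

455 ms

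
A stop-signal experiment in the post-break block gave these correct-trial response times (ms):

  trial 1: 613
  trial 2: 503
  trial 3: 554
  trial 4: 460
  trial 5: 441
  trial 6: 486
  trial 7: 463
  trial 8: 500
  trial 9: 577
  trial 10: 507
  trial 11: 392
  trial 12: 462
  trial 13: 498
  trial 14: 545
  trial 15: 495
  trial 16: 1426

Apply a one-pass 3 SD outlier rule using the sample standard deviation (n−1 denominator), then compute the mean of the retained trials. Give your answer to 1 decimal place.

499.7 ms

n = 16, ΣRT = 8922, M = 557.625
Σ(x−M)² = 847825.75; s = √(847825.75/15) = 237.743
Cutoffs: 557.625 ± 3·237.743 → [-155.6, 1270.9]
Outside: 1426 → excluded.
Retained (n=15): Σ = 7496, mean = 7496/15 = 499.733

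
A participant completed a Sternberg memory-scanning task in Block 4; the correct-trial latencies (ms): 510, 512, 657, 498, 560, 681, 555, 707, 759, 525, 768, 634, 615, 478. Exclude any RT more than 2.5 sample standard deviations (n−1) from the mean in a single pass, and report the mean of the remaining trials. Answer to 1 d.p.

604.2 ms

n = 14, ΣRT = 8459, M = 604.214
Σ(x−M)² = 126278.36; s = √(126278.36/13) = 98.558
Cutoffs: 604.214 ± 2.5·98.558 → [357.8, 850.6]
No RTs fall outside the cutoffs; all 14 retained. Mean = 8459/14 = 604.214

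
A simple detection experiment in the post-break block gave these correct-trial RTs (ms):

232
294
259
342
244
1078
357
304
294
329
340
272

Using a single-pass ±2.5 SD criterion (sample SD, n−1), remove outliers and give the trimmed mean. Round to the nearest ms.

n = 12, ΣRT = 4345, M = 362.083
Σ(x−M)² = 576798.92; s = √(576798.92/11) = 228.990
Cutoffs: 362.083 ± 2.5·228.990 → [-210.4, 934.6]
Outside: 1078 → excluded.
Retained (n=11): Σ = 3267, mean = 3267/11 = 297.000

297 ms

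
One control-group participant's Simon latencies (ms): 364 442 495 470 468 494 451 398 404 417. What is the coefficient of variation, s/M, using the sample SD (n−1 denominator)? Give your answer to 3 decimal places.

n = 10, Σ = 4403, M = 440.3000
Σ(x−M)² = 17114.100; s = √(17114.100/9) = 43.6070
CV = 43.6070 / 440.3000 = 0.09904

0.099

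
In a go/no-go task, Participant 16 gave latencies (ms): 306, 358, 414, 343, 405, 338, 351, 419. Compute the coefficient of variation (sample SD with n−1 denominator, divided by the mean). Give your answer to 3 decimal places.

0.112

n = 8, Σ = 2934, M = 366.7500
Σ(x−M)² = 11831.500; s = √(11831.500/7) = 41.1122
CV = 41.1122 / 366.7500 = 0.11210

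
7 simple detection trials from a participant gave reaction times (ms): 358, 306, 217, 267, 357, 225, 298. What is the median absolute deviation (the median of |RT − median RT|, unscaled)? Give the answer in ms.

Sorted: 217, 225, 267, 298, 306, 357, 358 → median = 298
|x − 298|: 60, 8, 81, 31, 59, 73, 0
Sorted deviations: 0, 8, 31, 59, 60, 73, 81 → MAD = 59

59 ms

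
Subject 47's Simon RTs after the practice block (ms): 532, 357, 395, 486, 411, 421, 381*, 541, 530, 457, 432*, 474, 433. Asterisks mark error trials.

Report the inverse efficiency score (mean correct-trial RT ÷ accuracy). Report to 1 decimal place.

541.2 ms

Correct trials (n=11): 532, 357, 395, 486, 411, 421, 541, 530, 457, 474, 433
Mean correct RT = 5037/11 = 457.9091 ms
Proportion correct = 11/13
IES = 457.9091 / (11/13) = 541.165 ms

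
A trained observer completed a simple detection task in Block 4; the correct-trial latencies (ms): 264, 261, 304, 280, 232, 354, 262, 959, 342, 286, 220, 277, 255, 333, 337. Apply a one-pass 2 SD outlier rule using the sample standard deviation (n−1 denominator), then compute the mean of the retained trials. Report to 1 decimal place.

286.2 ms

n = 15, ΣRT = 4966, M = 331.067
Σ(x−M)² = 445392.93; s = √(445392.93/14) = 178.364
Cutoffs: 331.067 ± 2·178.364 → [-25.7, 687.8]
Outside: 959 → excluded.
Retained (n=14): Σ = 4007, mean = 4007/14 = 286.214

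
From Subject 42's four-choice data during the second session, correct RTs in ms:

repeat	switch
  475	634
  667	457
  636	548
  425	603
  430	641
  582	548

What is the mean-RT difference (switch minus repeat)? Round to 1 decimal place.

36.0 ms

M(repeat) = 3215/6 = 535.833
M(switch) = 3431/6 = 571.833
Difference = 571.833 − 535.833 = 36.000 ms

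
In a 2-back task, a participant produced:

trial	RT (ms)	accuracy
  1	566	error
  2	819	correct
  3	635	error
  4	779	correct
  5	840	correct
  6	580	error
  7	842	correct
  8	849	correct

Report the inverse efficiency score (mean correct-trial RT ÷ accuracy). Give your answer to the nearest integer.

Correct trials (n=5): 819, 779, 840, 842, 849
Mean correct RT = 4129/5 = 825.8000 ms
Proportion correct = 5/8
IES = 825.8000 / (5/8) = 1321.280 ms

1321 ms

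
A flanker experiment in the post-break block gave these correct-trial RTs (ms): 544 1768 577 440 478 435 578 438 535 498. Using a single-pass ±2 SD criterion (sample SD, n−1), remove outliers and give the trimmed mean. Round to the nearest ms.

n = 10, ΣRT = 6291, M = 629.100
Σ(x−M)² = 1468486.90; s = √(1468486.90/9) = 403.937
Cutoffs: 629.100 ± 2·403.937 → [-178.8, 1437.0]
Outside: 1768 → excluded.
Retained (n=9): Σ = 4523, mean = 4523/9 = 502.556

503 ms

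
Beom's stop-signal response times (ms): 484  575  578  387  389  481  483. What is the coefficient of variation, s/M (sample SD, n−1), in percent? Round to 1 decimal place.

n = 7, Σ = 3377, M = 482.4286
Σ(x−M)² = 35543.714; s = √(35543.714/6) = 76.9672
CV = 76.9672 / 482.4286 = 0.15954 = 15.954%

16.0%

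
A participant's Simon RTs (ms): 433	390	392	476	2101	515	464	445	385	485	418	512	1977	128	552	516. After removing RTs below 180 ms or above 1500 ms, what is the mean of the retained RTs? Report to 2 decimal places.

460.23 ms

Excluded: 128, 1977, 2101
Retained (n=13): Σ = 5983
Mean = 5983/13 = 460.2308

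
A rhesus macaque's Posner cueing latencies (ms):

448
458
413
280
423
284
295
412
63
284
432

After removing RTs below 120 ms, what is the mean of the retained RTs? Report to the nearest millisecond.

Excluded: 63
Retained (n=10): Σ = 3729
Mean = 3729/10 = 372.9000

373 ms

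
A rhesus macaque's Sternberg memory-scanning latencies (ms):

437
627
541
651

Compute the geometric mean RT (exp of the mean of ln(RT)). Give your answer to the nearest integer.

557 ms

ln(RT): 6.0799, 6.4409, 6.2934, 6.4785
Mean ln(RT) = 25.2928/4 = 6.32320
Geometric mean = exp(6.32320) = 557.35 ms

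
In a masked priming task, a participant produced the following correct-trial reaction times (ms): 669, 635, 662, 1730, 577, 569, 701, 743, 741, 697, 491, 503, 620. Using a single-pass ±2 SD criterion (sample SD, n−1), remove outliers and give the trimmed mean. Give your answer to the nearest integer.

634 ms

n = 13, ΣRT = 9338, M = 718.308
Σ(x−M)² = 1187892.77; s = √(1187892.77/12) = 314.628
Cutoffs: 718.308 ± 2·314.628 → [89.1, 1347.6]
Outside: 1730 → excluded.
Retained (n=12): Σ = 7608, mean = 7608/12 = 634.000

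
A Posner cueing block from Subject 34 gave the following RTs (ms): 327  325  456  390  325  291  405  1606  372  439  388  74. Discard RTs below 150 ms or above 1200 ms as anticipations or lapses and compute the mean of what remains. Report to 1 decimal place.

371.8 ms

Excluded: 74, 1606
Retained (n=10): Σ = 3718
Mean = 3718/10 = 371.8000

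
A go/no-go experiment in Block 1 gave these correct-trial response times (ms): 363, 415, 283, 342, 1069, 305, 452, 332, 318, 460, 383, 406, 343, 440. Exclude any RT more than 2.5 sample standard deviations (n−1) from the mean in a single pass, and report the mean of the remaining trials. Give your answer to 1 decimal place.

372.5 ms

n = 14, ΣRT = 5911, M = 422.214
Σ(x−M)² = 491150.36; s = √(491150.36/13) = 194.373
Cutoffs: 422.214 ± 2.5·194.373 → [-63.7, 908.1]
Outside: 1069 → excluded.
Retained (n=13): Σ = 4842, mean = 4842/13 = 372.462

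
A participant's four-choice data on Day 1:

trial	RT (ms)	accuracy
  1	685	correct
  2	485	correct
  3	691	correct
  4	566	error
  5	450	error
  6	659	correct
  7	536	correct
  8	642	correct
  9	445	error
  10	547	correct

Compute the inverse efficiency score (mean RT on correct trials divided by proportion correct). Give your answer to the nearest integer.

866 ms

Correct trials (n=7): 685, 485, 691, 659, 536, 642, 547
Mean correct RT = 4245/7 = 606.4286 ms
Proportion correct = 7/10
IES = 606.4286 / (7/10) = 866.327 ms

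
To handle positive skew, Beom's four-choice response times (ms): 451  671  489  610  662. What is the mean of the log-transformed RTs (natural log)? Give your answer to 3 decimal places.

6.344

ln(RT): 6.1115, 6.5088, 6.1924, 6.4135, 6.4953
Σ ln(RT) = 31.7213
Mean = 31.7213/5 = 6.34426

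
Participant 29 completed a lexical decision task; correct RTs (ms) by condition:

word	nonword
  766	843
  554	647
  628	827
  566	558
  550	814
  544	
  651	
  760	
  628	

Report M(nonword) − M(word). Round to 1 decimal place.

M(word) = 5647/9 = 627.444
M(nonword) = 3689/5 = 737.800
Difference = 737.800 − 627.444 = 110.356 ms

110.4 ms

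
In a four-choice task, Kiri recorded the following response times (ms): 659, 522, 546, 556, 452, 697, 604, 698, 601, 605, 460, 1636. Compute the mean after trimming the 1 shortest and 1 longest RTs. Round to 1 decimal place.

Sorted: 452, 460, 522, 546, 556, 601, 604, 605, 659, 697, 698, 1636
Drop lowest 1 (452) and highest 1 (1636)
Remaining (n=10): Σ = 5948, mean = 5948/10 = 594.800

594.8 ms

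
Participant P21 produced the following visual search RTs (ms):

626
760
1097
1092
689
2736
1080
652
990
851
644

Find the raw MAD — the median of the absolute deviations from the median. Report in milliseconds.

207 ms

Sorted: 626, 644, 652, 689, 760, 851, 990, 1080, 1092, 1097, 2736 → median = 851
|x − 851|: 225, 91, 246, 241, 162, 1885, 229, 199, 139, 0, 207
Sorted deviations: 0, 91, 139, 162, 199, 207, 225, 229, 241, 246, 1885 → MAD = 207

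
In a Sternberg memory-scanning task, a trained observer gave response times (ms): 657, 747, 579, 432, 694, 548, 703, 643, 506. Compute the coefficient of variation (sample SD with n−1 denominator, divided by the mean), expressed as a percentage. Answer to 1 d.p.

16.8%

n = 9, Σ = 5509, M = 612.1111
Σ(x−M)² = 85036.889; s = √(85036.889/8) = 103.1000
CV = 103.1000 / 612.1111 = 0.16843 = 16.843%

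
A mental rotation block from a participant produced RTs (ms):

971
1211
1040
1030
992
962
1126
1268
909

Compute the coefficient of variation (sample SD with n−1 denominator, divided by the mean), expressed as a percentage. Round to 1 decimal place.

11.4%

n = 9, Σ = 9509, M = 1056.5556
Σ(x−M)² = 116564.222; s = √(116564.222/8) = 120.7084
CV = 120.7084 / 1056.5556 = 0.11425 = 11.425%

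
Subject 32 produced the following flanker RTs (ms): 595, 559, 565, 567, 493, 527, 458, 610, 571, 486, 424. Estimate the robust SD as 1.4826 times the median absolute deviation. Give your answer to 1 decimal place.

Sorted: 424, 458, 486, 493, 527, 559, 565, 567, 571, 595, 610 → median = 559
|x − 559| sorted: 0, 6, 8, 12, 32, 36, 51, 66, 73, 101, 135 → MAD = 36
Robust SD ≈ 1.4826 × 36 = 53.374

53.4 ms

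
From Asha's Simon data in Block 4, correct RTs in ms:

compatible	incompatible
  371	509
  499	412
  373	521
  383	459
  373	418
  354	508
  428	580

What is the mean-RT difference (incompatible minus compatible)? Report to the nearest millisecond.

89 ms

M(compatible) = 2781/7 = 397.286
M(incompatible) = 3407/7 = 486.714
Difference = 486.714 − 397.286 = 89.429 ms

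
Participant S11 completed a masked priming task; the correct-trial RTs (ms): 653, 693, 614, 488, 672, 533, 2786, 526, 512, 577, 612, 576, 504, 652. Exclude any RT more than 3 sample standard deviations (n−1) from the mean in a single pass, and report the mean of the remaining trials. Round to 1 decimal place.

585.5 ms

n = 14, ΣRT = 10398, M = 742.714
Σ(x−M)² = 4553712.86; s = √(4553712.86/13) = 591.849
Cutoffs: 742.714 ± 3·591.849 → [-1032.8, 2518.3]
Outside: 2786 → excluded.
Retained (n=13): Σ = 7612, mean = 7612/13 = 585.538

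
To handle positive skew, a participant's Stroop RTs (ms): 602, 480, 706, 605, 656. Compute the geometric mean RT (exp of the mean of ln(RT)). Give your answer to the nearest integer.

605 ms

ln(RT): 6.4003, 6.1738, 6.5596, 6.4052, 6.4862
Mean ln(RT) = 32.0250/5 = 6.40501
Geometric mean = exp(6.40501) = 604.87 ms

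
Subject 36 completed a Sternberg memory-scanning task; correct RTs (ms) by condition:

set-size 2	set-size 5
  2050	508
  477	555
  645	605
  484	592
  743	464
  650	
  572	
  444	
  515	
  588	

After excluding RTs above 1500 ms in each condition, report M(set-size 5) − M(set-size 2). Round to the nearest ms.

-24 ms

set-size 2: exclude 2050
M(set-size 2) = 5118/9 = 568.667
M(set-size 5) = 2724/5 = 544.800
Difference = 544.800 − 568.667 = -23.867 ms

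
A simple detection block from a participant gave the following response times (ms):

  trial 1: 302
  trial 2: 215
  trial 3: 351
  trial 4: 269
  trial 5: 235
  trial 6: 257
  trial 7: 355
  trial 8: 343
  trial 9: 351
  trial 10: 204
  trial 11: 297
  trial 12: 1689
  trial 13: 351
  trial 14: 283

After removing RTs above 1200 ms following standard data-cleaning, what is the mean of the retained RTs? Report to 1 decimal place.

293.3 ms

Excluded: 1689
Retained (n=13): Σ = 3813
Mean = 3813/13 = 293.3077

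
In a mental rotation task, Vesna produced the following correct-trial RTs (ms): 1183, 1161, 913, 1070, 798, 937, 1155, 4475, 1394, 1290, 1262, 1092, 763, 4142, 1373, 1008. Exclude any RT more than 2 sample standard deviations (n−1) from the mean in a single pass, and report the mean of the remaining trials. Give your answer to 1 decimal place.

1099.9 ms

n = 16, ΣRT = 24016, M = 1501.000
Σ(x−M)² = 18584256.00; s = √(18584256.00/15) = 1113.081
Cutoffs: 1501.000 ± 2·1113.081 → [-725.2, 3727.2]
Outside: 4142, 4475 → excluded.
Retained (n=14): Σ = 15399, mean = 15399/14 = 1099.929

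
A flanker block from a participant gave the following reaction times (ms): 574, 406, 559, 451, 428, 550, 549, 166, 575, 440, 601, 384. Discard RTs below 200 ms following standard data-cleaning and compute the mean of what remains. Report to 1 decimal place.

Excluded: 166
Retained (n=11): Σ = 5517
Mean = 5517/11 = 501.5455

501.5 ms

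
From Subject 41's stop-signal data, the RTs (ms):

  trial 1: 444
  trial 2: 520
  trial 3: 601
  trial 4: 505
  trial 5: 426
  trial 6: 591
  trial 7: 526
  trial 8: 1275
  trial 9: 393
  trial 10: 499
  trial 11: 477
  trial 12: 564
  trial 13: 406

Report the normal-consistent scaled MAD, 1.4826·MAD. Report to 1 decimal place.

Sorted: 393, 406, 426, 444, 477, 499, 505, 520, 526, 564, 591, 601, 1275 → median = 505
|x − 505| sorted: 0, 6, 15, 21, 28, 59, 61, 79, 86, 96, 99, 112, 770 → MAD = 61
Robust SD ≈ 1.4826 × 61 = 90.439

90.4 ms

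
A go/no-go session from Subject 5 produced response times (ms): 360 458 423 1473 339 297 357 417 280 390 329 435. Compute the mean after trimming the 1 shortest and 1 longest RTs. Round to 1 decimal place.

Sorted: 280, 297, 329, 339, 357, 360, 390, 417, 423, 435, 458, 1473
Drop lowest 1 (280) and highest 1 (1473)
Remaining (n=10): Σ = 3805, mean = 3805/10 = 380.500

380.5 ms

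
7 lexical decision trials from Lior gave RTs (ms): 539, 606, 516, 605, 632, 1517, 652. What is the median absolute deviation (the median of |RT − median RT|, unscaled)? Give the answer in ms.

46 ms

Sorted: 516, 539, 605, 606, 632, 652, 1517 → median = 606
|x − 606|: 67, 0, 90, 1, 26, 911, 46
Sorted deviations: 0, 1, 26, 46, 67, 90, 911 → MAD = 46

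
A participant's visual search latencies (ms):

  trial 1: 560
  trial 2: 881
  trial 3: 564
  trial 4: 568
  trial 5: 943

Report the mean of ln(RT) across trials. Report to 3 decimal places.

6.527

ln(RT): 6.3279, 6.7811, 6.3351, 6.3421, 6.8491
Σ ln(RT) = 32.6352
Mean = 32.6352/5 = 6.52705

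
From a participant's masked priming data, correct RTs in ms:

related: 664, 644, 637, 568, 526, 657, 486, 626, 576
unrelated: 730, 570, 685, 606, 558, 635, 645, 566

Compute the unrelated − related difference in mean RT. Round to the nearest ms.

26 ms

M(related) = 5384/9 = 598.222
M(unrelated) = 4995/8 = 624.375
Difference = 624.375 − 598.222 = 26.153 ms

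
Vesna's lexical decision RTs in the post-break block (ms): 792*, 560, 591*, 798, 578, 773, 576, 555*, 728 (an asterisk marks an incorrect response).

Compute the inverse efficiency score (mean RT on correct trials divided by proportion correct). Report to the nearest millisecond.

1003 ms

Correct trials (n=6): 560, 798, 578, 773, 576, 728
Mean correct RT = 4013/6 = 668.8333 ms
Proportion correct = 6/9
IES = 668.8333 / (6/9) = 1003.250 ms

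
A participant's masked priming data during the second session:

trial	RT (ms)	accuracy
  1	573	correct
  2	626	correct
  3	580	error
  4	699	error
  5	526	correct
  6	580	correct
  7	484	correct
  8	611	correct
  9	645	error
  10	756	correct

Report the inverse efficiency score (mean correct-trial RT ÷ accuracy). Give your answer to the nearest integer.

Correct trials (n=7): 573, 626, 526, 580, 484, 611, 756
Mean correct RT = 4156/7 = 593.7143 ms
Proportion correct = 7/10
IES = 593.7143 / (7/10) = 848.163 ms

848 ms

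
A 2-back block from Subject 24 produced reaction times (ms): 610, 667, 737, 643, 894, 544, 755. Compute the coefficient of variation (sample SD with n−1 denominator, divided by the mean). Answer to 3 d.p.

n = 7, Σ = 4850, M = 692.8571
Σ(x−M)² = 78446.857; s = √(78446.857/6) = 114.3437
CV = 114.3437 / 692.8571 = 0.16503

0.165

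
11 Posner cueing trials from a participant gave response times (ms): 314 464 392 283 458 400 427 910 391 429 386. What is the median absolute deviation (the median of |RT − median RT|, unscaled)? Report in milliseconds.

29 ms

Sorted: 283, 314, 386, 391, 392, 400, 427, 429, 458, 464, 910 → median = 400
|x − 400|: 86, 64, 8, 117, 58, 0, 27, 510, 9, 29, 14
Sorted deviations: 0, 8, 9, 14, 27, 29, 58, 64, 86, 117, 510 → MAD = 29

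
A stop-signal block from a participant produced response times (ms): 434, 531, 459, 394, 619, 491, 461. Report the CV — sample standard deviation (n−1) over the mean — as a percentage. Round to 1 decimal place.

n = 7, Σ = 3389, M = 484.1429
Σ(x−M)² = 32236.857; s = √(32236.857/6) = 73.2995
CV = 73.2995 / 484.1429 = 0.15140 = 15.140%

15.1%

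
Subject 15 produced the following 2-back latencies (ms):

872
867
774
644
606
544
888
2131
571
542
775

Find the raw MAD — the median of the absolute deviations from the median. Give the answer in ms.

Sorted: 542, 544, 571, 606, 644, 774, 775, 867, 872, 888, 2131 → median = 774
|x − 774|: 98, 93, 0, 130, 168, 230, 114, 1357, 203, 232, 1
Sorted deviations: 0, 1, 93, 98, 114, 130, 168, 203, 230, 232, 1357 → MAD = 130

130 ms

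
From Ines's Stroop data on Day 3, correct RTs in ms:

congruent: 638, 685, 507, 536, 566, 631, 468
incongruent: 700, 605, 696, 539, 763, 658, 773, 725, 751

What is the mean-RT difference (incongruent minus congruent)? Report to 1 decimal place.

M(congruent) = 4031/7 = 575.857
M(incongruent) = 6210/9 = 690.000
Difference = 690.000 − 575.857 = 114.143 ms

114.1 ms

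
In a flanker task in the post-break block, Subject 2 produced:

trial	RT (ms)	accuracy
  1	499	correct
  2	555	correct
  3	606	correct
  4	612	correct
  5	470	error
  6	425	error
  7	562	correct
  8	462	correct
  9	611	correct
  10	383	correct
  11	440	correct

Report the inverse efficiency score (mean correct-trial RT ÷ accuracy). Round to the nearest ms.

Correct trials (n=9): 499, 555, 606, 612, 562, 462, 611, 383, 440
Mean correct RT = 4730/9 = 525.5556 ms
Proportion correct = 9/11
IES = 525.5556 / (9/11) = 642.346 ms

642 ms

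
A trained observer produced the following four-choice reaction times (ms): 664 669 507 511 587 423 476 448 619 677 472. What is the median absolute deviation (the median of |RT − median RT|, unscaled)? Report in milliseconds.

Sorted: 423, 448, 472, 476, 507, 511, 587, 619, 664, 669, 677 → median = 511
|x − 511|: 153, 158, 4, 0, 76, 88, 35, 63, 108, 166, 39
Sorted deviations: 0, 4, 35, 39, 63, 76, 88, 108, 153, 158, 166 → MAD = 76

76 ms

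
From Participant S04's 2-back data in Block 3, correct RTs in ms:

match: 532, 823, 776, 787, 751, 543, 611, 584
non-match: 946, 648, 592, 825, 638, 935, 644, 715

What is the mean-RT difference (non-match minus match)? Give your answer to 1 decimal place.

M(match) = 5407/8 = 675.875
M(non-match) = 5943/8 = 742.875
Difference = 742.875 − 675.875 = 67.000 ms

67.0 ms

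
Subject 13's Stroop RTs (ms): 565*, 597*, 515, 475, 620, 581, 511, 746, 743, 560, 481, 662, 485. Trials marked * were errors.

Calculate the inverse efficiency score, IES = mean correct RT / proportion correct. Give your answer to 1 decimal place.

685.3 ms

Correct trials (n=11): 515, 475, 620, 581, 511, 746, 743, 560, 481, 662, 485
Mean correct RT = 6379/11 = 579.9091 ms
Proportion correct = 11/13
IES = 579.9091 / (11/13) = 685.347 ms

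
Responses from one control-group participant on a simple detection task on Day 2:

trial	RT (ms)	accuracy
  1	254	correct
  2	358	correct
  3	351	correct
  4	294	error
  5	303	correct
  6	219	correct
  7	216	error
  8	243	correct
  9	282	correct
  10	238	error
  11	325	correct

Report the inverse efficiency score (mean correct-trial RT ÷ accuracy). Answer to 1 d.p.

401.3 ms

Correct trials (n=8): 254, 358, 351, 303, 219, 243, 282, 325
Mean correct RT = 2335/8 = 291.8750 ms
Proportion correct = 8/11
IES = 291.8750 / (8/11) = 401.328 ms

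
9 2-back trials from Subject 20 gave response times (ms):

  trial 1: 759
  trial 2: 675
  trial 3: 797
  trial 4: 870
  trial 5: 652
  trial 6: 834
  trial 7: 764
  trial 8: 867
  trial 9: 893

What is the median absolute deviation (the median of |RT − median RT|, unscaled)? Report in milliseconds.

Sorted: 652, 675, 759, 764, 797, 834, 867, 870, 893 → median = 797
|x − 797|: 38, 122, 0, 73, 145, 37, 33, 70, 96
Sorted deviations: 0, 33, 37, 38, 70, 73, 96, 122, 145 → MAD = 70

70 ms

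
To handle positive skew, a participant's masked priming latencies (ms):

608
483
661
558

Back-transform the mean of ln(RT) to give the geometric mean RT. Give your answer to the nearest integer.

574 ms

ln(RT): 6.4102, 6.1800, 6.4938, 6.3244
Mean ln(RT) = 25.4083/4 = 6.35208
Geometric mean = exp(6.35208) = 573.68 ms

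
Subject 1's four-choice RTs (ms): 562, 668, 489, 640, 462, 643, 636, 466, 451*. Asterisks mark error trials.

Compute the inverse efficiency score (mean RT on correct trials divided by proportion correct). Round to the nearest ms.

642 ms

Correct trials (n=8): 562, 668, 489, 640, 462, 643, 636, 466
Mean correct RT = 4566/8 = 570.7500 ms
Proportion correct = 8/9
IES = 570.7500 / (8/9) = 642.094 ms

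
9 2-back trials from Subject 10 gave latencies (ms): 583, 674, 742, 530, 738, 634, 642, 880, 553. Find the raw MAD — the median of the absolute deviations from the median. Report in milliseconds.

89 ms

Sorted: 530, 553, 583, 634, 642, 674, 738, 742, 880 → median = 642
|x − 642|: 59, 32, 100, 112, 96, 8, 0, 238, 89
Sorted deviations: 0, 8, 32, 59, 89, 96, 100, 112, 238 → MAD = 89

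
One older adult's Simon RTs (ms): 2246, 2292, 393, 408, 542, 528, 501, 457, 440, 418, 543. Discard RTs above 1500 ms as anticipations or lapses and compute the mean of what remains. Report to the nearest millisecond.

Excluded: 2246, 2292
Retained (n=9): Σ = 4230
Mean = 4230/9 = 470.0000

470 ms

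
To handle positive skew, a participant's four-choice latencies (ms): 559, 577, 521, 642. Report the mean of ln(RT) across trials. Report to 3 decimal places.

6.351

ln(RT): 6.3261, 6.3578, 6.2558, 6.4646
Σ ln(RT) = 25.4043
Mean = 25.4043/4 = 6.35108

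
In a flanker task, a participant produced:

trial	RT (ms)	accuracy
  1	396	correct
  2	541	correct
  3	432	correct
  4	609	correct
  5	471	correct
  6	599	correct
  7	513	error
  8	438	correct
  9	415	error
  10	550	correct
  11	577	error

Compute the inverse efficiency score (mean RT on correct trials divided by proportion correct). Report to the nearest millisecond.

694 ms

Correct trials (n=8): 396, 541, 432, 609, 471, 599, 438, 550
Mean correct RT = 4036/8 = 504.5000 ms
Proportion correct = 8/11
IES = 504.5000 / (8/11) = 693.688 ms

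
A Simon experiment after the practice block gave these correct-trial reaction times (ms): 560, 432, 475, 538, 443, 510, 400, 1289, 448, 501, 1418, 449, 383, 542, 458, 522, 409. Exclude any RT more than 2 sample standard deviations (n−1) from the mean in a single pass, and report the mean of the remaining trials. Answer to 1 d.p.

n = 17, ΣRT = 9777, M = 575.118
Σ(x−M)² = 1424249.76; s = √(1424249.76/16) = 298.355
Cutoffs: 575.118 ± 2·298.355 → [-21.6, 1171.8]
Outside: 1289, 1418 → excluded.
Retained (n=15): Σ = 7070, mean = 7070/15 = 471.333

471.3 ms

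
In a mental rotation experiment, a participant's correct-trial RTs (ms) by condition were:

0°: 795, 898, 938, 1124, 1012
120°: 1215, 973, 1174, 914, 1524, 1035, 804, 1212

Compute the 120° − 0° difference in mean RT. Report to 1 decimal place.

153.0 ms

M(0°) = 4767/5 = 953.400
M(120°) = 8851/8 = 1106.375
Difference = 1106.375 − 953.400 = 152.975 ms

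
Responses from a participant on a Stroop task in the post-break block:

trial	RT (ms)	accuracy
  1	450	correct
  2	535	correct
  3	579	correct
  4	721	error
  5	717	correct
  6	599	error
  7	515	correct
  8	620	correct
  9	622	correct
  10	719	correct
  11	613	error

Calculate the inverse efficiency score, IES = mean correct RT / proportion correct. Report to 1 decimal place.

Correct trials (n=8): 450, 535, 579, 717, 515, 620, 622, 719
Mean correct RT = 4757/8 = 594.6250 ms
Proportion correct = 8/11
IES = 594.6250 / (8/11) = 817.609 ms

817.6 ms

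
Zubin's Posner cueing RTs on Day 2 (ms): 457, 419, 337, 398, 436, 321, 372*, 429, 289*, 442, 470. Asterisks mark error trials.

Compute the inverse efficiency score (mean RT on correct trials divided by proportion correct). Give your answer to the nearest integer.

504 ms

Correct trials (n=9): 457, 419, 337, 398, 436, 321, 429, 442, 470
Mean correct RT = 3709/9 = 412.1111 ms
Proportion correct = 9/11
IES = 412.1111 / (9/11) = 503.691 ms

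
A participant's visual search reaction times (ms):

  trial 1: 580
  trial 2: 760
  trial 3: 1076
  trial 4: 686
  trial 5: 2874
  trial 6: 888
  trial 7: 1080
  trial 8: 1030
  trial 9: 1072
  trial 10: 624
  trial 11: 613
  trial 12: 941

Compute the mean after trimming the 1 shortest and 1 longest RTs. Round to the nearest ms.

Sorted: 580, 613, 624, 686, 760, 888, 941, 1030, 1072, 1076, 1080, 2874
Drop lowest 1 (580) and highest 1 (2874)
Remaining (n=10): Σ = 8770, mean = 8770/10 = 877.000

877 ms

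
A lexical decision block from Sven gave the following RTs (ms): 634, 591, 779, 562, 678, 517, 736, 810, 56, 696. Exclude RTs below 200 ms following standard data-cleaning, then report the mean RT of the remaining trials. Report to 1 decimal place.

Excluded: 56
Retained (n=9): Σ = 6003
Mean = 6003/9 = 667.0000

667.0 ms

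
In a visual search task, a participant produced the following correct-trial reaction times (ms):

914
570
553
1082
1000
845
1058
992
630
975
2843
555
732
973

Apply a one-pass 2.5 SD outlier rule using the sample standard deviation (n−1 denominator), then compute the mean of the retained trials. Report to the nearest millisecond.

837 ms

n = 14, ΣRT = 13722, M = 980.143
Σ(x−M)² = 4225513.71; s = √(4225513.71/13) = 570.122
Cutoffs: 980.143 ± 2.5·570.122 → [-445.2, 2405.4]
Outside: 2843 → excluded.
Retained (n=13): Σ = 10879, mean = 10879/13 = 836.846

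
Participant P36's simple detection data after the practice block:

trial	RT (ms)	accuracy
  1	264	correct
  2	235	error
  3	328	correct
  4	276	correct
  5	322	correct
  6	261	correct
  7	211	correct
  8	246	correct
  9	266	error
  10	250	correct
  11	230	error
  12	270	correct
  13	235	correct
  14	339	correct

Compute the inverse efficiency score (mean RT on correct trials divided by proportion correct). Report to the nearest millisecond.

347 ms

Correct trials (n=11): 264, 328, 276, 322, 261, 211, 246, 250, 270, 235, 339
Mean correct RT = 3002/11 = 272.9091 ms
Proportion correct = 11/14
IES = 272.9091 / (11/14) = 347.339 ms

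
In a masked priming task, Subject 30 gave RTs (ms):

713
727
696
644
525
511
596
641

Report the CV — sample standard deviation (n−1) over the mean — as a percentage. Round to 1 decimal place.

n = 8, Σ = 5053, M = 631.6250
Σ(x−M)² = 47291.875; s = √(47291.875/7) = 82.1948
CV = 82.1948 / 631.6250 = 0.13013 = 13.013%

13.0%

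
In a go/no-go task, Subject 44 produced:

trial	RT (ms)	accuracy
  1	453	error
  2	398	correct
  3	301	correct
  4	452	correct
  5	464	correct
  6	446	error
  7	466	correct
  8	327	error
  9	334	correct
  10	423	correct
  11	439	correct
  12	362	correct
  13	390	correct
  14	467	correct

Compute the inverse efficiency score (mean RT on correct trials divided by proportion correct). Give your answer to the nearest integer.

520 ms

Correct trials (n=11): 398, 301, 452, 464, 466, 334, 423, 439, 362, 390, 467
Mean correct RT = 4496/11 = 408.7273 ms
Proportion correct = 11/14
IES = 408.7273 / (11/14) = 520.198 ms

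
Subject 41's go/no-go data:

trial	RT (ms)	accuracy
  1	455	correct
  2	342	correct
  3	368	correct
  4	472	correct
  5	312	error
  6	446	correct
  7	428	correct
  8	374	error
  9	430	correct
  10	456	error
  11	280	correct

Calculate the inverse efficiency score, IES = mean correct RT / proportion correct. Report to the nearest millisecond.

Correct trials (n=8): 455, 342, 368, 472, 446, 428, 430, 280
Mean correct RT = 3221/8 = 402.6250 ms
Proportion correct = 8/11
IES = 402.6250 / (8/11) = 553.609 ms

554 ms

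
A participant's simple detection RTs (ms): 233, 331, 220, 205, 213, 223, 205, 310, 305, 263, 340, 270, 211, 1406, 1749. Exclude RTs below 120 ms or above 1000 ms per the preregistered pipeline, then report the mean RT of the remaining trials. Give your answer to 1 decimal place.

256.1 ms

Excluded: 1406, 1749
Retained (n=13): Σ = 3329
Mean = 3329/13 = 256.0769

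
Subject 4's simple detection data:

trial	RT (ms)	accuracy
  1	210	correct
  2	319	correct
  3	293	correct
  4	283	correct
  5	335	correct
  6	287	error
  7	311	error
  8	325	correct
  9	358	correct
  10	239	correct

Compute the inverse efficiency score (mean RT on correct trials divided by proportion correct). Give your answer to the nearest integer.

Correct trials (n=8): 210, 319, 293, 283, 335, 325, 358, 239
Mean correct RT = 2362/8 = 295.2500 ms
Proportion correct = 8/10
IES = 295.2500 / (8/10) = 369.062 ms

369 ms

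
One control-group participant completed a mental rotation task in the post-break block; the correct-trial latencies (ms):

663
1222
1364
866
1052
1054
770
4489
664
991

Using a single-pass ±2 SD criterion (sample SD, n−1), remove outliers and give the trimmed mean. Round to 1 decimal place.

n = 10, ΣRT = 13135, M = 1313.500
Σ(x−M)² = 11675100.50; s = √(11675100.50/9) = 1138.962
Cutoffs: 1313.500 ± 2·1138.962 → [-964.4, 3591.4]
Outside: 4489 → excluded.
Retained (n=9): Σ = 8646, mean = 8646/9 = 960.667

960.7 ms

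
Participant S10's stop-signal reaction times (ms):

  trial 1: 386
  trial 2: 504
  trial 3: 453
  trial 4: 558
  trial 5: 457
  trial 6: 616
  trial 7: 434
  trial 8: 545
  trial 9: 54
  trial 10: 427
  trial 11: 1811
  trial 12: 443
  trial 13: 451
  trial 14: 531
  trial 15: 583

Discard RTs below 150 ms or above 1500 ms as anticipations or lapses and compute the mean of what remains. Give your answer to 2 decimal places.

491.38 ms

Excluded: 54, 1811
Retained (n=13): Σ = 6388
Mean = 6388/13 = 491.3846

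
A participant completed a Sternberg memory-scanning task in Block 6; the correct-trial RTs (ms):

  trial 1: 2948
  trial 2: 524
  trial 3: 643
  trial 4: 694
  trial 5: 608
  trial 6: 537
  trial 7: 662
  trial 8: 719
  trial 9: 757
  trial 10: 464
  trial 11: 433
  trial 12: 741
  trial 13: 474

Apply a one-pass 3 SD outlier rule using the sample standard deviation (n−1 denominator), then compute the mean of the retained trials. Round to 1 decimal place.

604.7 ms

n = 13, ΣRT = 10204, M = 784.923
Σ(x−M)² = 5213838.92; s = √(5213838.92/12) = 659.156
Cutoffs: 784.923 ± 3·659.156 → [-1192.5, 2762.4]
Outside: 2948 → excluded.
Retained (n=12): Σ = 7256, mean = 7256/12 = 604.667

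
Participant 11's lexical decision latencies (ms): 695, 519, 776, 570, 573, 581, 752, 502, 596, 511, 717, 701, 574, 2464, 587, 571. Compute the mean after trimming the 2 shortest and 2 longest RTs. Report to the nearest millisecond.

Sorted: 502, 511, 519, 570, 571, 573, 574, 581, 587, 596, 695, 701, 717, 752, 776, 2464
Drop lowest 2 (502, 511) and highest 2 (776, 2464)
Remaining (n=12): Σ = 7436, mean = 7436/12 = 619.667

620 ms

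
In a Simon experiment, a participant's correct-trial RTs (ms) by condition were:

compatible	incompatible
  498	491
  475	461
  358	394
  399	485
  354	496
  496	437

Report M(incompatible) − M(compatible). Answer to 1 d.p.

M(compatible) = 2580/6 = 430.000
M(incompatible) = 2764/6 = 460.667
Difference = 460.667 − 430.000 = 30.667 ms

30.7 ms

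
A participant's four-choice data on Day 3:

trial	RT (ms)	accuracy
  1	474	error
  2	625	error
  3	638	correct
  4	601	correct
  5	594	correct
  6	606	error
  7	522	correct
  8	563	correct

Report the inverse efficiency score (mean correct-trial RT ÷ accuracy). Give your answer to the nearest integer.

934 ms

Correct trials (n=5): 638, 601, 594, 522, 563
Mean correct RT = 2918/5 = 583.6000 ms
Proportion correct = 5/8
IES = 583.6000 / (5/8) = 933.760 ms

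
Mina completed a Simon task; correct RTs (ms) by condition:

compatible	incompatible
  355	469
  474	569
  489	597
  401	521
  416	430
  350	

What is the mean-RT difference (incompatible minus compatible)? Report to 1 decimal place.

M(compatible) = 2485/6 = 414.167
M(incompatible) = 2586/5 = 517.200
Difference = 517.200 − 414.167 = 103.033 ms

103.0 ms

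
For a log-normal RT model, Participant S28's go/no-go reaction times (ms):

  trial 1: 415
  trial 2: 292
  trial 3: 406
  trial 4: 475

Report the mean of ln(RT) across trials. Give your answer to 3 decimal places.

ln(RT): 6.0283, 5.6768, 6.0064, 6.1633
Σ ln(RT) = 23.8747
Mean = 23.8747/4 = 5.96868

5.969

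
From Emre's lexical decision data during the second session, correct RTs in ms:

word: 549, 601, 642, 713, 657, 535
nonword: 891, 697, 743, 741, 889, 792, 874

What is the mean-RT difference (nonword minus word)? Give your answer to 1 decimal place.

187.7 ms

M(word) = 3697/6 = 616.167
M(nonword) = 5627/7 = 803.857
Difference = 803.857 − 616.167 = 187.690 ms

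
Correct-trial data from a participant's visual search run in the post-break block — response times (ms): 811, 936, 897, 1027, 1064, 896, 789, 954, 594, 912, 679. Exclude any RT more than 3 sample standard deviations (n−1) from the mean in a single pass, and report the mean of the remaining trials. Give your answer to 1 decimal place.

n = 11, ΣRT = 9559, M = 869.000
Σ(x−M)² = 199554.00; s = √(199554.00/10) = 141.264
Cutoffs: 869.000 ± 3·141.264 → [445.2, 1292.8]
No RTs fall outside the cutoffs; all 11 retained. Mean = 9559/11 = 869.000

869.0 ms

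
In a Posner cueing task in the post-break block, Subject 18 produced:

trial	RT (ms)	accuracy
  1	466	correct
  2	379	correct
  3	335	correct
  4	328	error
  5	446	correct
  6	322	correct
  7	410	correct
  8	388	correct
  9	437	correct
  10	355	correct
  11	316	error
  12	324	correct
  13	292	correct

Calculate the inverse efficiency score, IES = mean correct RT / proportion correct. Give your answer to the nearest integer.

Correct trials (n=11): 466, 379, 335, 446, 322, 410, 388, 437, 355, 324, 292
Mean correct RT = 4154/11 = 377.6364 ms
Proportion correct = 11/13
IES = 377.6364 / (11/13) = 446.298 ms

446 ms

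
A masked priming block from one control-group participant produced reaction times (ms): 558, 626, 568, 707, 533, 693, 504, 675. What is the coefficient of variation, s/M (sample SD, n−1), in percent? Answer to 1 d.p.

n = 8, Σ = 4864, M = 608.0000
Σ(x−M)² = 42380.000; s = √(42380.000/7) = 77.8093
CV = 77.8093 / 608.0000 = 0.12798 = 12.798%

12.8%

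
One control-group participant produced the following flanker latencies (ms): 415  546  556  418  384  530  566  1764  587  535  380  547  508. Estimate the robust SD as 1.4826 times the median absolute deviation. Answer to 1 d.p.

Sorted: 380, 384, 415, 418, 508, 530, 535, 546, 547, 556, 566, 587, 1764 → median = 535
|x − 535| sorted: 0, 5, 11, 12, 21, 27, 31, 52, 117, 120, 151, 155, 1229 → MAD = 31
Robust SD ≈ 1.4826 × 31 = 45.961

46.0 ms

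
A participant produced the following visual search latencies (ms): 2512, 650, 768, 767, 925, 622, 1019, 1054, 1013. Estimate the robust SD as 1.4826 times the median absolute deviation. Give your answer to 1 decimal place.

Sorted: 622, 650, 767, 768, 925, 1013, 1019, 1054, 2512 → median = 925
|x − 925| sorted: 0, 88, 94, 129, 157, 158, 275, 303, 1587 → MAD = 157
Robust SD ≈ 1.4826 × 157 = 232.768

232.8 ms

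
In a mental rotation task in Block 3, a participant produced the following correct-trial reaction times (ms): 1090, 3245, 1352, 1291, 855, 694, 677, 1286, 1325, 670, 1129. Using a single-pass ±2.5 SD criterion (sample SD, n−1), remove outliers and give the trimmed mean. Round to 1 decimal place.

n = 11, ΣRT = 13614, M = 1237.636
Σ(x−M)² = 5167480.55; s = √(5167480.55/10) = 718.852
Cutoffs: 1237.636 ± 2.5·718.852 → [-559.5, 3034.8]
Outside: 3245 → excluded.
Retained (n=10): Σ = 10369, mean = 10369/10 = 1036.900

1036.9 ms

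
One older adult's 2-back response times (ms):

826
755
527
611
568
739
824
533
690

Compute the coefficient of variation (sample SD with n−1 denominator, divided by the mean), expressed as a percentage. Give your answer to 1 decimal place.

n = 9, Σ = 6073, M = 674.7778
Σ(x−M)² = 113335.556; s = √(113335.556/8) = 119.0250
CV = 119.0250 / 674.7778 = 0.17639 = 17.639%

17.6%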